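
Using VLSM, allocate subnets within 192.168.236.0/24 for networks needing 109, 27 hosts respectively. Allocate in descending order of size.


109 hosts -> /25 (126 usable): 192.168.236.0/25
27 hosts -> /27 (30 usable): 192.168.236.128/27
Allocation: 192.168.236.0/25 (109 hosts, 126 usable); 192.168.236.128/27 (27 hosts, 30 usable)


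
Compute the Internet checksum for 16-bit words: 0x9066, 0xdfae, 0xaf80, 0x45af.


Sum all words (with carry folding):
+ 0x9066 = 0x9066
+ 0xdfae = 0x7015
+ 0xaf80 = 0x1f96
+ 0x45af = 0x6545
One's complement: ~0x6545
Checksum = 0x9aba


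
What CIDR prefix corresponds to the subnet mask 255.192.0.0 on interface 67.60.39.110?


Binary: 11111111.11000000.00000000.00000000
Count leading 1s
Prefix: /10


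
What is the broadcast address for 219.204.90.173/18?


Network: 219.204.64.0/18
Host bits = 14
Set all host bits to 1:
Broadcast: 219.204.127.255


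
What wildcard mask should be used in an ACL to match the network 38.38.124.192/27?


Subnet mask: 255.255.255.224
Wildcard = 255.255.255.255 - subnet mask
255 - 255 = 0
255 - 255 = 0
255 - 255 = 0
255 - 224 = 31
Wildcard: 0.0.0.31


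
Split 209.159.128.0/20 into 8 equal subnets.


New prefix = 20 + 3 = 23
Each subnet has 512 addresses
  209.159.128.0/23
  209.159.130.0/23
  209.159.132.0/23
  209.159.134.0/23
  209.159.136.0/23
  209.159.138.0/23
  209.159.140.0/23
  209.159.142.0/23
Subnets: 209.159.128.0/23, 209.159.130.0/23, 209.159.132.0/23, 209.159.134.0/23, 209.159.136.0/23, 209.159.138.0/23, 209.159.140.0/23, 209.159.142.0/23


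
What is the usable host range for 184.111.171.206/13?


Network: 184.104.0.0
Broadcast: 184.111.255.255
First usable = network + 1
Last usable = broadcast - 1
Range: 184.104.0.1 to 184.111.255.254


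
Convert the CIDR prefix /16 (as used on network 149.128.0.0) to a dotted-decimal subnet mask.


/16 means 16 network bits, 16 host bits
Binary: 11111111111111110000000000000000
Mask: 255.255.0.0


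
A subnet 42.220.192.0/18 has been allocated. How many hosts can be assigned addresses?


Host bits = 32 - 18 = 14
Total addresses = 2^14 = 16384
Usable = total - 2 (network and broadcast)
Usable hosts: 16382


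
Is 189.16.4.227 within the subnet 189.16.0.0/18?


Subnet network: 189.16.0.0
Test IP AND mask: 189.16.0.0
Yes, 189.16.4.227 is in 189.16.0.0/18


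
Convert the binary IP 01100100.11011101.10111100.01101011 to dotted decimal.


01100100 = 100
11011101 = 221
10111100 = 188
01101011 = 107
IP: 100.221.188.107


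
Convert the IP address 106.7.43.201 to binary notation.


106 = 01101010
7 = 00000111
43 = 00101011
201 = 11001001
Binary: 01101010.00000111.00101011.11001001


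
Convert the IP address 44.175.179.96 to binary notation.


44 = 00101100
175 = 10101111
179 = 10110011
96 = 01100000
Binary: 00101100.10101111.10110011.01100000


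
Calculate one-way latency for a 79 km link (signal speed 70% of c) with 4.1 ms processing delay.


Speed = 0.7 * 3e5 km/s = 210000 km/s
Propagation delay = 79 / 210000 = 0.0004 s = 0.3762 ms
Processing delay = 4.1 ms
Total one-way latency = 4.4762 ms


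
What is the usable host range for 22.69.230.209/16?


Network: 22.69.0.0
Broadcast: 22.69.255.255
First usable = network + 1
Last usable = broadcast - 1
Range: 22.69.0.1 to 22.69.255.254


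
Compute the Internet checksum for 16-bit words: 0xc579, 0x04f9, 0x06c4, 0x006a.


Sum all words (with carry folding):
+ 0xc579 = 0xc579
+ 0x04f9 = 0xca72
+ 0x06c4 = 0xd136
+ 0x006a = 0xd1a0
One's complement: ~0xd1a0
Checksum = 0x2e5f


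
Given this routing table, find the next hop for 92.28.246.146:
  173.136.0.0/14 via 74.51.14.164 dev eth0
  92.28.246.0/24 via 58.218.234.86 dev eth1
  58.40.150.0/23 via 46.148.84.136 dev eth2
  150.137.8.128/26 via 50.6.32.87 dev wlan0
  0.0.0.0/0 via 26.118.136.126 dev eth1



Longest prefix match for 92.28.246.146:
  /14 173.136.0.0: no
  /24 92.28.246.0: MATCH
  /23 58.40.150.0: no
  /26 150.137.8.128: no
  /0 0.0.0.0: MATCH
Selected: next-hop 58.218.234.86 via eth1 (matched /24)


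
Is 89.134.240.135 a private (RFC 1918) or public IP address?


RFC 1918 private ranges:
  10.0.0.0/8 (10.0.0.0 - 10.255.255.255)
  172.16.0.0/12 (172.16.0.0 - 172.31.255.255)
  192.168.0.0/16 (192.168.0.0 - 192.168.255.255)
Public (not in any RFC 1918 range)


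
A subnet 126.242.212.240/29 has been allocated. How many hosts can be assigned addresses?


Host bits = 32 - 29 = 3
Total addresses = 2^3 = 8
Usable = total - 2 (network and broadcast)
Usable hosts: 6


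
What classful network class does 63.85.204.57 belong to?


First octet: 63
Binary: 00111111
0xxxxxxx -> Class A (1-126)
Class A, default mask 255.0.0.0 (/8)


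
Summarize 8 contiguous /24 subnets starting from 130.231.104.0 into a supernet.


Original prefix: /24
Number of subnets: 8 = 2^3
New prefix = 24 - 3 = 21
Supernet: 130.231.104.0/21


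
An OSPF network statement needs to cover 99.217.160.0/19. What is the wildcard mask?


Subnet mask: 255.255.224.0
Wildcard = 255.255.255.255 - subnet mask
255 - 255 = 0
255 - 255 = 0
255 - 224 = 31
255 - 0 = 255
Wildcard: 0.0.31.255


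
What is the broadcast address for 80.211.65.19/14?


Network: 80.208.0.0/14
Host bits = 18
Set all host bits to 1:
Broadcast: 80.211.255.255


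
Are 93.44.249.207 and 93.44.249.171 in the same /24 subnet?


Mask: 255.255.255.0
93.44.249.207 AND mask = 93.44.249.0
93.44.249.171 AND mask = 93.44.249.0
Yes, same subnet (93.44.249.0)


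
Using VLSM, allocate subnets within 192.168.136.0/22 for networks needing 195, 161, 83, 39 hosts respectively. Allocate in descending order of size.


195 hosts -> /24 (254 usable): 192.168.136.0/24
161 hosts -> /24 (254 usable): 192.168.137.0/24
83 hosts -> /25 (126 usable): 192.168.138.0/25
39 hosts -> /26 (62 usable): 192.168.138.128/26
Allocation: 192.168.136.0/24 (195 hosts, 254 usable); 192.168.137.0/24 (161 hosts, 254 usable); 192.168.138.0/25 (83 hosts, 126 usable); 192.168.138.128/26 (39 hosts, 62 usable)


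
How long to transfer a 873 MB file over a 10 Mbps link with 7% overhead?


Effective throughput = 10 * (1 - 7/100) = 9.3 Mbps
File size in Mb = 873 * 8 = 6984 Mb
Time = 6984 / 9.3
Time = 750.9677 seconds


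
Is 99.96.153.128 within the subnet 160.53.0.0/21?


Subnet network: 160.53.0.0
Test IP AND mask: 99.96.152.0
No, 99.96.153.128 is not in 160.53.0.0/21


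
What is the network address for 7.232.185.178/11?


IP:   00000111.11101000.10111001.10110010
Mask: 11111111.11100000.00000000.00000000
AND operation:
Net:  00000111.11100000.00000000.00000000
Network: 7.224.0.0/11


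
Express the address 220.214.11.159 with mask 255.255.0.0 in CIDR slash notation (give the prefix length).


Binary: 11111111.11111111.00000000.00000000
Count leading 1s
Prefix: /16


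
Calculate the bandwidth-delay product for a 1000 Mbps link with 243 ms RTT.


BDP = bandwidth * RTT
= 1000 Mbps * 243 ms
= 1000 * 1e6 * 243 / 1000 bits
= 243000000 bits
= 30375000 bytes
= 29663.0859 KB
BDP = 243000000 bits (30375000 bytes)


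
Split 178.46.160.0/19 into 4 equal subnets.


New prefix = 19 + 2 = 21
Each subnet has 2048 addresses
  178.46.160.0/21
  178.46.168.0/21
  178.46.176.0/21
  178.46.184.0/21
Subnets: 178.46.160.0/21, 178.46.168.0/21, 178.46.176.0/21, 178.46.184.0/21


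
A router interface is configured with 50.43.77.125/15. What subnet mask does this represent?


/15 means 15 network bits, 17 host bits
Binary: 11111111111111100000000000000000
Mask: 255.254.0.0


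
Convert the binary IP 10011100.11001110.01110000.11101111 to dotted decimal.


10011100 = 156
11001110 = 206
01110000 = 112
11101111 = 239
IP: 156.206.112.239


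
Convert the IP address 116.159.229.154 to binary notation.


116 = 01110100
159 = 10011111
229 = 11100101
154 = 10011010
Binary: 01110100.10011111.11100101.10011010


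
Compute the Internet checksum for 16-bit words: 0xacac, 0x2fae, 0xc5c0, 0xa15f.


Sum all words (with carry folding):
+ 0xacac = 0xacac
+ 0x2fae = 0xdc5a
+ 0xc5c0 = 0xa21b
+ 0xa15f = 0x437b
One's complement: ~0x437b
Checksum = 0xbc84


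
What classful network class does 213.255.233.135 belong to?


First octet: 213
Binary: 11010101
110xxxxx -> Class C (192-223)
Class C, default mask 255.255.255.0 (/24)


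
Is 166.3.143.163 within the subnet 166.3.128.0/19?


Subnet network: 166.3.128.0
Test IP AND mask: 166.3.128.0
Yes, 166.3.143.163 is in 166.3.128.0/19


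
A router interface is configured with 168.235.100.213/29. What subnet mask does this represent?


/29 means 29 network bits, 3 host bits
Binary: 11111111111111111111111111111000
Mask: 255.255.255.248


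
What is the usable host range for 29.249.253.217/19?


Network: 29.249.224.0
Broadcast: 29.249.255.255
First usable = network + 1
Last usable = broadcast - 1
Range: 29.249.224.1 to 29.249.255.254


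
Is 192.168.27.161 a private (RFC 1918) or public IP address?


RFC 1918 private ranges:
  10.0.0.0/8 (10.0.0.0 - 10.255.255.255)
  172.16.0.0/12 (172.16.0.0 - 172.31.255.255)
  192.168.0.0/16 (192.168.0.0 - 192.168.255.255)
Private (in 192.168.0.0/16)


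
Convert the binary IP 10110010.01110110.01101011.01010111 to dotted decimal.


10110010 = 178
01110110 = 118
01101011 = 107
01010111 = 87
IP: 178.118.107.87


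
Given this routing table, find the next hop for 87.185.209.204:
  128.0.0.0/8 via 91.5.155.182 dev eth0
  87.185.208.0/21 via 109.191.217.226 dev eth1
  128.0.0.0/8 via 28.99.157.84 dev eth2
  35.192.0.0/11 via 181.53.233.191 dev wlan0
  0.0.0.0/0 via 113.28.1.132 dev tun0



Longest prefix match for 87.185.209.204:
  /8 128.0.0.0: no
  /21 87.185.208.0: MATCH
  /8 128.0.0.0: no
  /11 35.192.0.0: no
  /0 0.0.0.0: MATCH
Selected: next-hop 109.191.217.226 via eth1 (matched /21)


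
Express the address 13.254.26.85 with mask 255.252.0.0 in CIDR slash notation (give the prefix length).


Binary: 11111111.11111100.00000000.00000000
Count leading 1s
Prefix: /14


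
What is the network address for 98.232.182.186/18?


IP:   01100010.11101000.10110110.10111010
Mask: 11111111.11111111.11000000.00000000
AND operation:
Net:  01100010.11101000.10000000.00000000
Network: 98.232.128.0/18


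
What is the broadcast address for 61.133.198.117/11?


Network: 61.128.0.0/11
Host bits = 21
Set all host bits to 1:
Broadcast: 61.159.255.255


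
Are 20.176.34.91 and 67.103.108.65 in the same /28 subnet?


Mask: 255.255.255.240
20.176.34.91 AND mask = 20.176.34.80
67.103.108.65 AND mask = 67.103.108.64
No, different subnets (20.176.34.80 vs 67.103.108.64)


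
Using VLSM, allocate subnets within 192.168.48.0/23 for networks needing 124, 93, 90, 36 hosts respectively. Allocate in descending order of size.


124 hosts -> /25 (126 usable): 192.168.48.0/25
93 hosts -> /25 (126 usable): 192.168.48.128/25
90 hosts -> /25 (126 usable): 192.168.49.0/25
36 hosts -> /26 (62 usable): 192.168.49.128/26
Allocation: 192.168.48.0/25 (124 hosts, 126 usable); 192.168.48.128/25 (93 hosts, 126 usable); 192.168.49.0/25 (90 hosts, 126 usable); 192.168.49.128/26 (36 hosts, 62 usable)


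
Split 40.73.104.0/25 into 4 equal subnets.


New prefix = 25 + 2 = 27
Each subnet has 32 addresses
  40.73.104.0/27
  40.73.104.32/27
  40.73.104.64/27
  40.73.104.96/27
Subnets: 40.73.104.0/27, 40.73.104.32/27, 40.73.104.64/27, 40.73.104.96/27


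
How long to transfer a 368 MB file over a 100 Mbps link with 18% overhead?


Effective throughput = 100 * (1 - 18/100) = 82 Mbps
File size in Mb = 368 * 8 = 2944 Mb
Time = 2944 / 82
Time = 35.9024 seconds


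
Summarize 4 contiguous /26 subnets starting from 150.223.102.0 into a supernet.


Original prefix: /26
Number of subnets: 4 = 2^2
New prefix = 26 - 2 = 24
Supernet: 150.223.102.0/24


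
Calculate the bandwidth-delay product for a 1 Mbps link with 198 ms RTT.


BDP = bandwidth * RTT
= 1 Mbps * 198 ms
= 1 * 1e6 * 198 / 1000 bits
= 198000 bits
= 24750 bytes
= 24.1699 KB
BDP = 198000 bits (24750 bytes)


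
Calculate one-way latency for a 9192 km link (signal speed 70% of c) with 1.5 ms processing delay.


Speed = 0.7 * 3e5 km/s = 210000 km/s
Propagation delay = 9192 / 210000 = 0.0438 s = 43.7714 ms
Processing delay = 1.5 ms
Total one-way latency = 45.2714 ms


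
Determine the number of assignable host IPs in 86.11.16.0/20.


Host bits = 32 - 20 = 12
Total addresses = 2^12 = 4096
Usable = total - 2 (network and broadcast)
Usable hosts: 4094


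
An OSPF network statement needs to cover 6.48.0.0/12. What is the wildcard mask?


Subnet mask: 255.240.0.0
Wildcard = 255.255.255.255 - subnet mask
255 - 255 = 0
255 - 240 = 15
255 - 0 = 255
255 - 0 = 255
Wildcard: 0.15.255.255


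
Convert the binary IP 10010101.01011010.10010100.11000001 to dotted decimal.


10010101 = 149
01011010 = 90
10010100 = 148
11000001 = 193
IP: 149.90.148.193


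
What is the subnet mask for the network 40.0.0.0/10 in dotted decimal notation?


/10 means 10 network bits, 22 host bits
Binary: 11111111110000000000000000000000
Mask: 255.192.0.0


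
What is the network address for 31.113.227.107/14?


IP:   00011111.01110001.11100011.01101011
Mask: 11111111.11111100.00000000.00000000
AND operation:
Net:  00011111.01110000.00000000.00000000
Network: 31.112.0.0/14


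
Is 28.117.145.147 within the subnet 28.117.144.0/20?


Subnet network: 28.117.144.0
Test IP AND mask: 28.117.144.0
Yes, 28.117.145.147 is in 28.117.144.0/20


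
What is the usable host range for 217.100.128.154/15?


Network: 217.100.0.0
Broadcast: 217.101.255.255
First usable = network + 1
Last usable = broadcast - 1
Range: 217.100.0.1 to 217.101.255.254


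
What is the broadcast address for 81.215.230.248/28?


Network: 81.215.230.240/28
Host bits = 4
Set all host bits to 1:
Broadcast: 81.215.230.255


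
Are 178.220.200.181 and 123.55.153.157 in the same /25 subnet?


Mask: 255.255.255.128
178.220.200.181 AND mask = 178.220.200.128
123.55.153.157 AND mask = 123.55.153.128
No, different subnets (178.220.200.128 vs 123.55.153.128)


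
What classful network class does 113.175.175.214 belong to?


First octet: 113
Binary: 01110001
0xxxxxxx -> Class A (1-126)
Class A, default mask 255.0.0.0 (/8)


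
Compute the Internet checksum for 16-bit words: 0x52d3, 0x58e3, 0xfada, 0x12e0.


Sum all words (with carry folding):
+ 0x52d3 = 0x52d3
+ 0x58e3 = 0xabb6
+ 0xfada = 0xa691
+ 0x12e0 = 0xb971
One's complement: ~0xb971
Checksum = 0x468e


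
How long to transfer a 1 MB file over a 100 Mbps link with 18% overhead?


Effective throughput = 100 * (1 - 18/100) = 82 Mbps
File size in Mb = 1 * 8 = 8 Mb
Time = 8 / 82
Time = 0.0976 seconds


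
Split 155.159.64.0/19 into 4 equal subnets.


New prefix = 19 + 2 = 21
Each subnet has 2048 addresses
  155.159.64.0/21
  155.159.72.0/21
  155.159.80.0/21
  155.159.88.0/21
Subnets: 155.159.64.0/21, 155.159.72.0/21, 155.159.80.0/21, 155.159.88.0/21


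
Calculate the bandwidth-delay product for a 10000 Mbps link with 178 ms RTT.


BDP = bandwidth * RTT
= 10000 Mbps * 178 ms
= 10000 * 1e6 * 178 / 1000 bits
= 1780000000 bits
= 222500000 bytes
= 217285.1562 KB
BDP = 1780000000 bits (222500000 bytes)


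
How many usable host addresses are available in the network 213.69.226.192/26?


Host bits = 32 - 26 = 6
Total addresses = 2^6 = 64
Usable = total - 2 (network and broadcast)
Usable hosts: 62


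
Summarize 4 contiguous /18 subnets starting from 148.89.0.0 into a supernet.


Original prefix: /18
Number of subnets: 4 = 2^2
New prefix = 18 - 2 = 16
Supernet: 148.89.0.0/16


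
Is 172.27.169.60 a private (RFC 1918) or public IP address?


RFC 1918 private ranges:
  10.0.0.0/8 (10.0.0.0 - 10.255.255.255)
  172.16.0.0/12 (172.16.0.0 - 172.31.255.255)
  192.168.0.0/16 (192.168.0.0 - 192.168.255.255)
Private (in 172.16.0.0/12)


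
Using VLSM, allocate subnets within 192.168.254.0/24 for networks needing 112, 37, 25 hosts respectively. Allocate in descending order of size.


112 hosts -> /25 (126 usable): 192.168.254.0/25
37 hosts -> /26 (62 usable): 192.168.254.128/26
25 hosts -> /27 (30 usable): 192.168.254.192/27
Allocation: 192.168.254.0/25 (112 hosts, 126 usable); 192.168.254.128/26 (37 hosts, 62 usable); 192.168.254.192/27 (25 hosts, 30 usable)


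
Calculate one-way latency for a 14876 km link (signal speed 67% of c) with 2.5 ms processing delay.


Speed = 0.67 * 3e5 km/s = 201000 km/s
Propagation delay = 14876 / 201000 = 0.074 s = 74.01 ms
Processing delay = 2.5 ms
Total one-way latency = 76.51 ms


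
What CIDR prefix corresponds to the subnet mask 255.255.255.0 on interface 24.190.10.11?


Binary: 11111111.11111111.11111111.00000000
Count leading 1s
Prefix: /24


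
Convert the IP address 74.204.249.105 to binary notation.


74 = 01001010
204 = 11001100
249 = 11111001
105 = 01101001
Binary: 01001010.11001100.11111001.01101001


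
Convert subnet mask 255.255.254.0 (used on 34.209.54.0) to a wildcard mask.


Subnet mask: 255.255.254.0
Wildcard = 255.255.255.255 - subnet mask
255 - 255 = 0
255 - 255 = 0
255 - 254 = 1
255 - 0 = 255
Wildcard: 0.0.1.255


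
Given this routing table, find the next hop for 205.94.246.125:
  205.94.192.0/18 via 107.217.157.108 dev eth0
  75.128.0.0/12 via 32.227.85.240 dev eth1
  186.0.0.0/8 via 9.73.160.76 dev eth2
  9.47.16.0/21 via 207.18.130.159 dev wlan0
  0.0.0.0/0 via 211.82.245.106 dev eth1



Longest prefix match for 205.94.246.125:
  /18 205.94.192.0: MATCH
  /12 75.128.0.0: no
  /8 186.0.0.0: no
  /21 9.47.16.0: no
  /0 0.0.0.0: MATCH
Selected: next-hop 107.217.157.108 via eth0 (matched /18)


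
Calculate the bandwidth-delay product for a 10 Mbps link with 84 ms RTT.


BDP = bandwidth * RTT
= 10 Mbps * 84 ms
= 10 * 1e6 * 84 / 1000 bits
= 840000 bits
= 105000 bytes
= 102.5391 KB
BDP = 840000 bits (105000 bytes)


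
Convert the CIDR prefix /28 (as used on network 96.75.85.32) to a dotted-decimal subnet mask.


/28 means 28 network bits, 4 host bits
Binary: 11111111111111111111111111110000
Mask: 255.255.255.240


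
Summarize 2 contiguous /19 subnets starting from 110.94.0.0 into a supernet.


Original prefix: /19
Number of subnets: 2 = 2^1
New prefix = 19 - 1 = 18
Supernet: 110.94.0.0/18


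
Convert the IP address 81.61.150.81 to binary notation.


81 = 01010001
61 = 00111101
150 = 10010110
81 = 01010001
Binary: 01010001.00111101.10010110.01010001


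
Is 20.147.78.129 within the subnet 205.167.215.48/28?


Subnet network: 205.167.215.48
Test IP AND mask: 20.147.78.128
No, 20.147.78.129 is not in 205.167.215.48/28


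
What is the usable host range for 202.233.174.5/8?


Network: 202.0.0.0
Broadcast: 202.255.255.255
First usable = network + 1
Last usable = broadcast - 1
Range: 202.0.0.1 to 202.255.255.254


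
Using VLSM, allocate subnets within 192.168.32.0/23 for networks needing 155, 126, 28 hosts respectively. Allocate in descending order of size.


155 hosts -> /24 (254 usable): 192.168.32.0/24
126 hosts -> /25 (126 usable): 192.168.33.0/25
28 hosts -> /27 (30 usable): 192.168.33.128/27
Allocation: 192.168.32.0/24 (155 hosts, 254 usable); 192.168.33.0/25 (126 hosts, 126 usable); 192.168.33.128/27 (28 hosts, 30 usable)


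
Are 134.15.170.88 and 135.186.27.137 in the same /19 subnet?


Mask: 255.255.224.0
134.15.170.88 AND mask = 134.15.160.0
135.186.27.137 AND mask = 135.186.0.0
No, different subnets (134.15.160.0 vs 135.186.0.0)


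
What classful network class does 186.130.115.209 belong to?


First octet: 186
Binary: 10111010
10xxxxxx -> Class B (128-191)
Class B, default mask 255.255.0.0 (/16)


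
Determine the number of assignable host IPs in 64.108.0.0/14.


Host bits = 32 - 14 = 18
Total addresses = 2^18 = 262144
Usable = total - 2 (network and broadcast)
Usable hosts: 262142


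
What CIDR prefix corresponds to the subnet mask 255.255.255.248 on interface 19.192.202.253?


Binary: 11111111.11111111.11111111.11111000
Count leading 1s
Prefix: /29


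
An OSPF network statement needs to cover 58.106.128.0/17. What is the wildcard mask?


Subnet mask: 255.255.128.0
Wildcard = 255.255.255.255 - subnet mask
255 - 255 = 0
255 - 255 = 0
255 - 128 = 127
255 - 0 = 255
Wildcard: 0.0.127.255


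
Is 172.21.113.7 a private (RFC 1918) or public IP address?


RFC 1918 private ranges:
  10.0.0.0/8 (10.0.0.0 - 10.255.255.255)
  172.16.0.0/12 (172.16.0.0 - 172.31.255.255)
  192.168.0.0/16 (192.168.0.0 - 192.168.255.255)
Private (in 172.16.0.0/12)


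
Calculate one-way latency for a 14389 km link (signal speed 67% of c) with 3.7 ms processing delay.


Speed = 0.67 * 3e5 km/s = 201000 km/s
Propagation delay = 14389 / 201000 = 0.0716 s = 71.5871 ms
Processing delay = 3.7 ms
Total one-way latency = 75.2871 ms


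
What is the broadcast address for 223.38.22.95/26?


Network: 223.38.22.64/26
Host bits = 6
Set all host bits to 1:
Broadcast: 223.38.22.127


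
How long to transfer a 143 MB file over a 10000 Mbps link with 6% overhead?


Effective throughput = 10000 * (1 - 6/100) = 9400 Mbps
File size in Mb = 143 * 8 = 1144 Mb
Time = 1144 / 9400
Time = 0.1217 seconds


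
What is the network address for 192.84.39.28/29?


IP:   11000000.01010100.00100111.00011100
Mask: 11111111.11111111.11111111.11111000
AND operation:
Net:  11000000.01010100.00100111.00011000
Network: 192.84.39.24/29


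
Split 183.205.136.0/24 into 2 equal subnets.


New prefix = 24 + 1 = 25
Each subnet has 128 addresses
  183.205.136.0/25
  183.205.136.128/25
Subnets: 183.205.136.0/25, 183.205.136.128/25


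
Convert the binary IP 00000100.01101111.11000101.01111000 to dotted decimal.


00000100 = 4
01101111 = 111
11000101 = 197
01111000 = 120
IP: 4.111.197.120


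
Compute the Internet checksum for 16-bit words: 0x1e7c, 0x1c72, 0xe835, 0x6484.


Sum all words (with carry folding):
+ 0x1e7c = 0x1e7c
+ 0x1c72 = 0x3aee
+ 0xe835 = 0x2324
+ 0x6484 = 0x87a8
One's complement: ~0x87a8
Checksum = 0x7857


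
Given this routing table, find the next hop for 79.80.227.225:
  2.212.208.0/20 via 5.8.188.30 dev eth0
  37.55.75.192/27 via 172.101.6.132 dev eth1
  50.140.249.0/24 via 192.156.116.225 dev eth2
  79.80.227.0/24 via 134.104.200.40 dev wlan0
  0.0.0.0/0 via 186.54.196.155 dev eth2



Longest prefix match for 79.80.227.225:
  /20 2.212.208.0: no
  /27 37.55.75.192: no
  /24 50.140.249.0: no
  /24 79.80.227.0: MATCH
  /0 0.0.0.0: MATCH
Selected: next-hop 134.104.200.40 via wlan0 (matched /24)


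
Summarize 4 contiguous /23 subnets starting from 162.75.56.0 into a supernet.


Original prefix: /23
Number of subnets: 4 = 2^2
New prefix = 23 - 2 = 21
Supernet: 162.75.56.0/21


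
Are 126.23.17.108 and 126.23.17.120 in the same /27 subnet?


Mask: 255.255.255.224
126.23.17.108 AND mask = 126.23.17.96
126.23.17.120 AND mask = 126.23.17.96
Yes, same subnet (126.23.17.96)


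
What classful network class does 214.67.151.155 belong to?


First octet: 214
Binary: 11010110
110xxxxx -> Class C (192-223)
Class C, default mask 255.255.255.0 (/24)


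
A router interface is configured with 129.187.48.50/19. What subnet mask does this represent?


/19 means 19 network bits, 13 host bits
Binary: 11111111111111111110000000000000
Mask: 255.255.224.0


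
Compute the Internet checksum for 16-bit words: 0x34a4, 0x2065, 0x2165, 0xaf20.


Sum all words (with carry folding):
+ 0x34a4 = 0x34a4
+ 0x2065 = 0x5509
+ 0x2165 = 0x766e
+ 0xaf20 = 0x258f
One's complement: ~0x258f
Checksum = 0xda70


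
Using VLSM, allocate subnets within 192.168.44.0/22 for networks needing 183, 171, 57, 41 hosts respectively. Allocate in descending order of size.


183 hosts -> /24 (254 usable): 192.168.44.0/24
171 hosts -> /24 (254 usable): 192.168.45.0/24
57 hosts -> /26 (62 usable): 192.168.46.0/26
41 hosts -> /26 (62 usable): 192.168.46.64/26
Allocation: 192.168.44.0/24 (183 hosts, 254 usable); 192.168.45.0/24 (171 hosts, 254 usable); 192.168.46.0/26 (57 hosts, 62 usable); 192.168.46.64/26 (41 hosts, 62 usable)


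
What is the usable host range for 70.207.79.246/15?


Network: 70.206.0.0
Broadcast: 70.207.255.255
First usable = network + 1
Last usable = broadcast - 1
Range: 70.206.0.1 to 70.207.255.254


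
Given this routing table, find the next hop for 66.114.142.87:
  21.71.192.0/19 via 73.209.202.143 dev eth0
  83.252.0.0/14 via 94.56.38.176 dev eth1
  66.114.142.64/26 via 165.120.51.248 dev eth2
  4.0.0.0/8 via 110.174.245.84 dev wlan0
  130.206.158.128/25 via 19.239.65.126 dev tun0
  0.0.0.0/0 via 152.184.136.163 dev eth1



Longest prefix match for 66.114.142.87:
  /19 21.71.192.0: no
  /14 83.252.0.0: no
  /26 66.114.142.64: MATCH
  /8 4.0.0.0: no
  /25 130.206.158.128: no
  /0 0.0.0.0: MATCH
Selected: next-hop 165.120.51.248 via eth2 (matched /26)


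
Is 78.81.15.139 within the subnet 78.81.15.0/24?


Subnet network: 78.81.15.0
Test IP AND mask: 78.81.15.0
Yes, 78.81.15.139 is in 78.81.15.0/24


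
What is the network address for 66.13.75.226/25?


IP:   01000010.00001101.01001011.11100010
Mask: 11111111.11111111.11111111.10000000
AND operation:
Net:  01000010.00001101.01001011.10000000
Network: 66.13.75.128/25


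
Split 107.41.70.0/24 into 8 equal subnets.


New prefix = 24 + 3 = 27
Each subnet has 32 addresses
  107.41.70.0/27
  107.41.70.32/27
  107.41.70.64/27
  107.41.70.96/27
  107.41.70.128/27
  107.41.70.160/27
  107.41.70.192/27
  107.41.70.224/27
Subnets: 107.41.70.0/27, 107.41.70.32/27, 107.41.70.64/27, 107.41.70.96/27, 107.41.70.128/27, 107.41.70.160/27, 107.41.70.192/27, 107.41.70.224/27


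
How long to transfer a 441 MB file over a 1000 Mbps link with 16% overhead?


Effective throughput = 1000 * (1 - 16/100) = 840 Mbps
File size in Mb = 441 * 8 = 3528 Mb
Time = 3528 / 840
Time = 4.2 seconds


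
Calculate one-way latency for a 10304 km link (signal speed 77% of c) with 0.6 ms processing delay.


Speed = 0.77 * 3e5 km/s = 231000 km/s
Propagation delay = 10304 / 231000 = 0.0446 s = 44.6061 ms
Processing delay = 0.6 ms
Total one-way latency = 45.2061 ms


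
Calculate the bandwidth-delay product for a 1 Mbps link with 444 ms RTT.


BDP = bandwidth * RTT
= 1 Mbps * 444 ms
= 1 * 1e6 * 444 / 1000 bits
= 444000 bits
= 55500 bytes
= 54.1992 KB
BDP = 444000 bits (55500 bytes)


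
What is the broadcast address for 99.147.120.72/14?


Network: 99.144.0.0/14
Host bits = 18
Set all host bits to 1:
Broadcast: 99.147.255.255


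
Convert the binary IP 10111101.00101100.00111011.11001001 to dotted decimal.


10111101 = 189
00101100 = 44
00111011 = 59
11001001 = 201
IP: 189.44.59.201


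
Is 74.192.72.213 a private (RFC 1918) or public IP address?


RFC 1918 private ranges:
  10.0.0.0/8 (10.0.0.0 - 10.255.255.255)
  172.16.0.0/12 (172.16.0.0 - 172.31.255.255)
  192.168.0.0/16 (192.168.0.0 - 192.168.255.255)
Public (not in any RFC 1918 range)


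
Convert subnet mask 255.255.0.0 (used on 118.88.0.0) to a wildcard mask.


Subnet mask: 255.255.0.0
Wildcard = 255.255.255.255 - subnet mask
255 - 255 = 0
255 - 255 = 0
255 - 0 = 255
255 - 0 = 255
Wildcard: 0.0.255.255


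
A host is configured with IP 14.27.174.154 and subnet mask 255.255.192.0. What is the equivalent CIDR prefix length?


Binary: 11111111.11111111.11000000.00000000
Count leading 1s
Prefix: /18


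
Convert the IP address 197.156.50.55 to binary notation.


197 = 11000101
156 = 10011100
50 = 00110010
55 = 00110111
Binary: 11000101.10011100.00110010.00110111


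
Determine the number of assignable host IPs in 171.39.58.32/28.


Host bits = 32 - 28 = 4
Total addresses = 2^4 = 16
Usable = total - 2 (network and broadcast)
Usable hosts: 14


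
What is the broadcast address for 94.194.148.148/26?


Network: 94.194.148.128/26
Host bits = 6
Set all host bits to 1:
Broadcast: 94.194.148.191


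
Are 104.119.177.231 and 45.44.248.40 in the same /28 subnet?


Mask: 255.255.255.240
104.119.177.231 AND mask = 104.119.177.224
45.44.248.40 AND mask = 45.44.248.32
No, different subnets (104.119.177.224 vs 45.44.248.32)


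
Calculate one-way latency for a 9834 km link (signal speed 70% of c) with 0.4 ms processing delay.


Speed = 0.7 * 3e5 km/s = 210000 km/s
Propagation delay = 9834 / 210000 = 0.0468 s = 46.8286 ms
Processing delay = 0.4 ms
Total one-way latency = 47.2286 ms


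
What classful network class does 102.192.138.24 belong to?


First octet: 102
Binary: 01100110
0xxxxxxx -> Class A (1-126)
Class A, default mask 255.0.0.0 (/8)


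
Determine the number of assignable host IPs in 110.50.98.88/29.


Host bits = 32 - 29 = 3
Total addresses = 2^3 = 8
Usable = total - 2 (network and broadcast)
Usable hosts: 6


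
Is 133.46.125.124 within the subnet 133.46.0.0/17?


Subnet network: 133.46.0.0
Test IP AND mask: 133.46.0.0
Yes, 133.46.125.124 is in 133.46.0.0/17


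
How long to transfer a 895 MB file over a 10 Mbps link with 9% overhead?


Effective throughput = 10 * (1 - 9/100) = 9.1 Mbps
File size in Mb = 895 * 8 = 7160 Mb
Time = 7160 / 9.1
Time = 786.8132 seconds


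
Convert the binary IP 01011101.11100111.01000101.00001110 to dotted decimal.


01011101 = 93
11100111 = 231
01000101 = 69
00001110 = 14
IP: 93.231.69.14


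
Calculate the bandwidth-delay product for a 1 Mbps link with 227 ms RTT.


BDP = bandwidth * RTT
= 1 Mbps * 227 ms
= 1 * 1e6 * 227 / 1000 bits
= 227000 bits
= 28375 bytes
= 27.71 KB
BDP = 227000 bits (28375 bytes)


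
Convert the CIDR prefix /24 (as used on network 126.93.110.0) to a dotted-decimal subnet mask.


/24 means 24 network bits, 8 host bits
Binary: 11111111111111111111111100000000
Mask: 255.255.255.0


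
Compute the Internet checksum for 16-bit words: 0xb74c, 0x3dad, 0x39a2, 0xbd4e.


Sum all words (with carry folding):
+ 0xb74c = 0xb74c
+ 0x3dad = 0xf4f9
+ 0x39a2 = 0x2e9c
+ 0xbd4e = 0xebea
One's complement: ~0xebea
Checksum = 0x1415


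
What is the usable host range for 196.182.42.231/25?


Network: 196.182.42.128
Broadcast: 196.182.42.255
First usable = network + 1
Last usable = broadcast - 1
Range: 196.182.42.129 to 196.182.42.254


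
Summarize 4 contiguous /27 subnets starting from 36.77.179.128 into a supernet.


Original prefix: /27
Number of subnets: 4 = 2^2
New prefix = 27 - 2 = 25
Supernet: 36.77.179.128/25


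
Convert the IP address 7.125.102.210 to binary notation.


7 = 00000111
125 = 01111101
102 = 01100110
210 = 11010010
Binary: 00000111.01111101.01100110.11010010


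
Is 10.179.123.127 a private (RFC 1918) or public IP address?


RFC 1918 private ranges:
  10.0.0.0/8 (10.0.0.0 - 10.255.255.255)
  172.16.0.0/12 (172.16.0.0 - 172.31.255.255)
  192.168.0.0/16 (192.168.0.0 - 192.168.255.255)
Private (in 10.0.0.0/8)


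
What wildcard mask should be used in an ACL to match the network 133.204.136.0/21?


Subnet mask: 255.255.248.0
Wildcard = 255.255.255.255 - subnet mask
255 - 255 = 0
255 - 255 = 0
255 - 248 = 7
255 - 0 = 255
Wildcard: 0.0.7.255


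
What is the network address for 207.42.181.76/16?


IP:   11001111.00101010.10110101.01001100
Mask: 11111111.11111111.00000000.00000000
AND operation:
Net:  11001111.00101010.00000000.00000000
Network: 207.42.0.0/16


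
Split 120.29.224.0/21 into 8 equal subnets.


New prefix = 21 + 3 = 24
Each subnet has 256 addresses
  120.29.224.0/24
  120.29.225.0/24
  120.29.226.0/24
  120.29.227.0/24
  120.29.228.0/24
  120.29.229.0/24
  120.29.230.0/24
  120.29.231.0/24
Subnets: 120.29.224.0/24, 120.29.225.0/24, 120.29.226.0/24, 120.29.227.0/24, 120.29.228.0/24, 120.29.229.0/24, 120.29.230.0/24, 120.29.231.0/24


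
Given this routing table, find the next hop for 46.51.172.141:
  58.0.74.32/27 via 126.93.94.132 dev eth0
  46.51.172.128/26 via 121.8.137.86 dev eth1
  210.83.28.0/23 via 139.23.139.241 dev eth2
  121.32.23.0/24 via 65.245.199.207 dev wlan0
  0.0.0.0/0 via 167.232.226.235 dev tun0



Longest prefix match for 46.51.172.141:
  /27 58.0.74.32: no
  /26 46.51.172.128: MATCH
  /23 210.83.28.0: no
  /24 121.32.23.0: no
  /0 0.0.0.0: MATCH
Selected: next-hop 121.8.137.86 via eth1 (matched /26)


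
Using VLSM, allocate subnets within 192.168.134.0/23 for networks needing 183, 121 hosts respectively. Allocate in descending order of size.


183 hosts -> /24 (254 usable): 192.168.134.0/24
121 hosts -> /25 (126 usable): 192.168.135.0/25
Allocation: 192.168.134.0/24 (183 hosts, 254 usable); 192.168.135.0/25 (121 hosts, 126 usable)


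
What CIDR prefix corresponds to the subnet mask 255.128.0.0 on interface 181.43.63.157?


Binary: 11111111.10000000.00000000.00000000
Count leading 1s
Prefix: /9


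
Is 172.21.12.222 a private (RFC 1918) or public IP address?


RFC 1918 private ranges:
  10.0.0.0/8 (10.0.0.0 - 10.255.255.255)
  172.16.0.0/12 (172.16.0.0 - 172.31.255.255)
  192.168.0.0/16 (192.168.0.0 - 192.168.255.255)
Private (in 172.16.0.0/12)


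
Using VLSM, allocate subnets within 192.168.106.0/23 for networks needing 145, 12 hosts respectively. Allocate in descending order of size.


145 hosts -> /24 (254 usable): 192.168.106.0/24
12 hosts -> /28 (14 usable): 192.168.107.0/28
Allocation: 192.168.106.0/24 (145 hosts, 254 usable); 192.168.107.0/28 (12 hosts, 14 usable)


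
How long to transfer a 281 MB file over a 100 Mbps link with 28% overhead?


Effective throughput = 100 * (1 - 28/100) = 72 Mbps
File size in Mb = 281 * 8 = 2248 Mb
Time = 2248 / 72
Time = 31.2222 seconds


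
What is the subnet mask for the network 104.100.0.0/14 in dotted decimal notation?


/14 means 14 network bits, 18 host bits
Binary: 11111111111111000000000000000000
Mask: 255.252.0.0


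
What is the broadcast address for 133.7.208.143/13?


Network: 133.0.0.0/13
Host bits = 19
Set all host bits to 1:
Broadcast: 133.7.255.255


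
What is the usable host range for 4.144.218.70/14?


Network: 4.144.0.0
Broadcast: 4.147.255.255
First usable = network + 1
Last usable = broadcast - 1
Range: 4.144.0.1 to 4.147.255.254


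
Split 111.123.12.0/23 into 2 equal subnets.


New prefix = 23 + 1 = 24
Each subnet has 256 addresses
  111.123.12.0/24
  111.123.13.0/24
Subnets: 111.123.12.0/24, 111.123.13.0/24


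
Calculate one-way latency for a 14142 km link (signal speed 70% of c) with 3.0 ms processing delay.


Speed = 0.7 * 3e5 km/s = 210000 km/s
Propagation delay = 14142 / 210000 = 0.0673 s = 67.3429 ms
Processing delay = 3.0 ms
Total one-way latency = 70.3429 ms


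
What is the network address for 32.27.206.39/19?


IP:   00100000.00011011.11001110.00100111
Mask: 11111111.11111111.11100000.00000000
AND operation:
Net:  00100000.00011011.11000000.00000000
Network: 32.27.192.0/19


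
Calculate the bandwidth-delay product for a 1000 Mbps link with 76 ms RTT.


BDP = bandwidth * RTT
= 1000 Mbps * 76 ms
= 1000 * 1e6 * 76 / 1000 bits
= 76000000 bits
= 9500000 bytes
= 9277.3438 KB
BDP = 76000000 bits (9500000 bytes)


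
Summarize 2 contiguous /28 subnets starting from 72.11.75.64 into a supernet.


Original prefix: /28
Number of subnets: 2 = 2^1
New prefix = 28 - 1 = 27
Supernet: 72.11.75.64/27


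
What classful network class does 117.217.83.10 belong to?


First octet: 117
Binary: 01110101
0xxxxxxx -> Class A (1-126)
Class A, default mask 255.0.0.0 (/8)


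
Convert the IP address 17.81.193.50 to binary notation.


17 = 00010001
81 = 01010001
193 = 11000001
50 = 00110010
Binary: 00010001.01010001.11000001.00110010


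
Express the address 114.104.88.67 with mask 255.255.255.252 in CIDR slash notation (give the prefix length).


Binary: 11111111.11111111.11111111.11111100
Count leading 1s
Prefix: /30


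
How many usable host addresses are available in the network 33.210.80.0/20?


Host bits = 32 - 20 = 12
Total addresses = 2^12 = 4096
Usable = total - 2 (network and broadcast)
Usable hosts: 4094


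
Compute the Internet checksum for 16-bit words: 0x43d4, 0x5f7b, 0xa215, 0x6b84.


Sum all words (with carry folding):
+ 0x43d4 = 0x43d4
+ 0x5f7b = 0xa34f
+ 0xa215 = 0x4565
+ 0x6b84 = 0xb0e9
One's complement: ~0xb0e9
Checksum = 0x4f16


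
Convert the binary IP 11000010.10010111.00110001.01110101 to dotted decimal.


11000010 = 194
10010111 = 151
00110001 = 49
01110101 = 117
IP: 194.151.49.117


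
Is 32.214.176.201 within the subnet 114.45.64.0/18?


Subnet network: 114.45.64.0
Test IP AND mask: 32.214.128.0
No, 32.214.176.201 is not in 114.45.64.0/18


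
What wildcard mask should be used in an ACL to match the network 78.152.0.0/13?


Subnet mask: 255.248.0.0
Wildcard = 255.255.255.255 - subnet mask
255 - 255 = 0
255 - 248 = 7
255 - 0 = 255
255 - 0 = 255
Wildcard: 0.7.255.255


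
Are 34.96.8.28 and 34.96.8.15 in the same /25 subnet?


Mask: 255.255.255.128
34.96.8.28 AND mask = 34.96.8.0
34.96.8.15 AND mask = 34.96.8.0
Yes, same subnet (34.96.8.0)


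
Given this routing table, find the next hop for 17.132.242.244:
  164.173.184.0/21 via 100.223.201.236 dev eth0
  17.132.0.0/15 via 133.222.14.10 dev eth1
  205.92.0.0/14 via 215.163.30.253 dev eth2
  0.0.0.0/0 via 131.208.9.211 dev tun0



Longest prefix match for 17.132.242.244:
  /21 164.173.184.0: no
  /15 17.132.0.0: MATCH
  /14 205.92.0.0: no
  /0 0.0.0.0: MATCH
Selected: next-hop 133.222.14.10 via eth1 (matched /15)


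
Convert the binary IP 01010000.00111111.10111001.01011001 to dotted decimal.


01010000 = 80
00111111 = 63
10111001 = 185
01011001 = 89
IP: 80.63.185.89


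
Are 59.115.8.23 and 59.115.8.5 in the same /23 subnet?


Mask: 255.255.254.0
59.115.8.23 AND mask = 59.115.8.0
59.115.8.5 AND mask = 59.115.8.0
Yes, same subnet (59.115.8.0)


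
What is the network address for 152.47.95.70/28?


IP:   10011000.00101111.01011111.01000110
Mask: 11111111.11111111.11111111.11110000
AND operation:
Net:  10011000.00101111.01011111.01000000
Network: 152.47.95.64/28


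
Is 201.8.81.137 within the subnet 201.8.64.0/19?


Subnet network: 201.8.64.0
Test IP AND mask: 201.8.64.0
Yes, 201.8.81.137 is in 201.8.64.0/19


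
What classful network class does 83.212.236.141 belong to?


First octet: 83
Binary: 01010011
0xxxxxxx -> Class A (1-126)
Class A, default mask 255.0.0.0 (/8)


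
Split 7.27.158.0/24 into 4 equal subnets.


New prefix = 24 + 2 = 26
Each subnet has 64 addresses
  7.27.158.0/26
  7.27.158.64/26
  7.27.158.128/26
  7.27.158.192/26
Subnets: 7.27.158.0/26, 7.27.158.64/26, 7.27.158.128/26, 7.27.158.192/26


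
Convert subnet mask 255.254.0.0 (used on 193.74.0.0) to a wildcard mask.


Subnet mask: 255.254.0.0
Wildcard = 255.255.255.255 - subnet mask
255 - 255 = 0
255 - 254 = 1
255 - 0 = 255
255 - 0 = 255
Wildcard: 0.1.255.255


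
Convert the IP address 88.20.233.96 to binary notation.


88 = 01011000
20 = 00010100
233 = 11101001
96 = 01100000
Binary: 01011000.00010100.11101001.01100000


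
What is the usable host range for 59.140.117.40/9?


Network: 59.128.0.0
Broadcast: 59.255.255.255
First usable = network + 1
Last usable = broadcast - 1
Range: 59.128.0.1 to 59.255.255.254


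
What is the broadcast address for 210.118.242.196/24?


Network: 210.118.242.0/24
Host bits = 8
Set all host bits to 1:
Broadcast: 210.118.242.255


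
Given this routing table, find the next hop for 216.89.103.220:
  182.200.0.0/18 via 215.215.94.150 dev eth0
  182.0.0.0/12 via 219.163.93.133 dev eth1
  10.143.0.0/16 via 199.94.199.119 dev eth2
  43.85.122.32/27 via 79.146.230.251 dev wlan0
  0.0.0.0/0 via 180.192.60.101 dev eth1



Longest prefix match for 216.89.103.220:
  /18 182.200.0.0: no
  /12 182.0.0.0: no
  /16 10.143.0.0: no
  /27 43.85.122.32: no
  /0 0.0.0.0: MATCH
Selected: next-hop 180.192.60.101 via eth1 (matched /0)
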